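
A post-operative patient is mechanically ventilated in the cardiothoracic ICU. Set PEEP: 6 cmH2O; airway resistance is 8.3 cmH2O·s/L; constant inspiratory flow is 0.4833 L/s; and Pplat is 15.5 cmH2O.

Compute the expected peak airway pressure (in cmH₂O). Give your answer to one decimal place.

PIP = Pplat + Raw × flow = 15.5 + 8.3 × 0.4833 = 15.5 + 4.011 = 19.511 cmH2O.

19.5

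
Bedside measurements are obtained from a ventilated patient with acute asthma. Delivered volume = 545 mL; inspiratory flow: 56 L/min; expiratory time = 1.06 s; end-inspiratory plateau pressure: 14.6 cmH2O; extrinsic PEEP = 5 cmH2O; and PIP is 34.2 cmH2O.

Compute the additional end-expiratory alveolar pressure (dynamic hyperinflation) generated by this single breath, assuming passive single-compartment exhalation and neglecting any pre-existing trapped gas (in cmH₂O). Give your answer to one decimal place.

Flow: 56 L/min ÷ 60 = 0.9333 L/s.
R = (PIP − Pplat)/V̇ = (34.2 − 14.6) / 0.9333 = 19.6/0.9333 = 21.001 cmH2O·s/L.
C = Vt/(Pplat − PEEP) = 545.0 / (14.6 − 5) = 545.0/9.6 = 56.771 mL/cmH2O.
τ = R × C = 21.001 × 0.05677 L/cmH2O = 1.192 s.
Fraction remaining = e^(−Te/τ) = e^(−1.06/1.192) = 0.411; trapped volume = 545.0 × 0.411 = 224.0 mL.
Additional alveolar pressure from trapping ≈ V_trapped / C = 224.0 / 56.771 = 3.946 cmH2O.

3.9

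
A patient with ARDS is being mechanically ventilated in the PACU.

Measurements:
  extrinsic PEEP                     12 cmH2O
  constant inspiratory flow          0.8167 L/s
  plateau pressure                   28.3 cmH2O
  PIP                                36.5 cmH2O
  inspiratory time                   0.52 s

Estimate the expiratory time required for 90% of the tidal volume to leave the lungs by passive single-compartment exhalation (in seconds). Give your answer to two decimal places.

Vt = flow × Ti = 0.8167 L/s × 0.52 s × 1000 mL/L = 424.68 mL.
R = (PIP − Pplat)/V̇ = (36.5 − 28.3) / 0.8167 = 8.2/0.8167 = 10.04 cmH2O·s/L.
C = Vt/(Pplat − PEEP) = 424.68 / (28.3 − 12) = 424.68/16.3 = 26.054 mL/cmH2O.
τ = R × C = 10.04 × 0.02605 L/cmH2O = 0.2615 s.
t = −τ·ln(1 − 0.90) = −0.2615·ln(0.1) = 0.6021 s.

0.60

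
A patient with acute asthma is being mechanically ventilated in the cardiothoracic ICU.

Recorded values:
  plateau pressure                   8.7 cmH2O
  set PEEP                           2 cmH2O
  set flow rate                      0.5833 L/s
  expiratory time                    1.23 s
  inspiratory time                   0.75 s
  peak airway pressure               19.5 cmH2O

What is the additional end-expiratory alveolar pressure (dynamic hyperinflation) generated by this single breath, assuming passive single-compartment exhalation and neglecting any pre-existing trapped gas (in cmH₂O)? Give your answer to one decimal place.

Vt = flow × Ti = 0.5833 L/s × 0.75 s × 1000 mL/L = 437.48 mL.
R = (PIP − Pplat)/V̇ = (19.5 − 8.7) / 0.5833 = 10.8/0.5833 = 18.515 cmH2O·s/L.
C = Vt/(Pplat − PEEP) = 437.48 / (8.7 − 2) = 437.48/6.7 = 65.296 mL/cmH2O.
τ = R × C = 18.515 × 0.0653 L/cmH2O = 1.209 s.
Fraction remaining = e^(−Te/τ) = e^(−1.23/1.209) = 0.3615; trapped volume = 437.48 × 0.3615 = 158.15 mL.
Additional alveolar pressure from trapping ≈ V_trapped / C = 158.15 / 65.296 = 2.422 cmH2O.

2.4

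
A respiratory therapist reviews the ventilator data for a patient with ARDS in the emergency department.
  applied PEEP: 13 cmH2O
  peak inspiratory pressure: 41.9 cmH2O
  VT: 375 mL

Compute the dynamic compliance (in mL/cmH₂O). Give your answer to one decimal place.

13.0

Dynamic compliance = Vt / (PIP − PEEP) = 375 / (41.9 − 13) = 375 / 28.9 = 12.976 mL/cmH2O.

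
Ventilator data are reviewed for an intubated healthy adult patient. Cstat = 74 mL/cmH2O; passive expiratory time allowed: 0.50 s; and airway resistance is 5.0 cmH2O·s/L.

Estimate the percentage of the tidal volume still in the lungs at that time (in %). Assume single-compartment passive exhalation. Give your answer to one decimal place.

τ = R × C = 5.0 × 74 mL/cmH2O = 5.0 × 0.074 L/cmH2O = 0.37 s.
Passive exhalation: V(t)/V₀ = e^(−t/τ) = e^(−0.50/0.37) = 0.2589.
Fraction remaining = 0.2589 → 25.89%.

25.9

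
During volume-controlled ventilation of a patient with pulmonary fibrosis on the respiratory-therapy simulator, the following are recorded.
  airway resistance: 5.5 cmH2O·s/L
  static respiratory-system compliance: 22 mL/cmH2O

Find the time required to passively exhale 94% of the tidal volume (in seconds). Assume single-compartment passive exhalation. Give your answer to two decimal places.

τ = R × C = 5.5 × 22 mL/cmH2O = 5.5 × 0.022 L/cmH2O = 0.121 s.
Exhaled fraction f = 1 − e^(−t/τ) → t = −τ·ln(1 − f) = −0.121·ln(0.06) = 0.3404 s.

0.34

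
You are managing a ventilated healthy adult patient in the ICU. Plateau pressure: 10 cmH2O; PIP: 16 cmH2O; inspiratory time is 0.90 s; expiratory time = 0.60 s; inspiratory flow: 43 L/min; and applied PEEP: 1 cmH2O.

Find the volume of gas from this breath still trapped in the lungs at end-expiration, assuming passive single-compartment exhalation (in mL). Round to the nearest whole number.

237

Flow: 43 L/min ÷ 60 = 0.7167 L/s.
Vt = flow × Ti = 0.7167 L/s × 0.90 s × 1000 mL/L = 645.03 mL.
R = (PIP − Pplat)/V̇ = (16 − 10) / 0.7167 = 6.0/0.7167 = 8.372 cmH2O·s/L.
C = Vt/(Pplat − PEEP) = 645.03 / (10 − 1) = 645.03/9.0 = 71.67 mL/cmH2O.
τ = R × C = 8.372 × 0.07167 L/cmH2O = 0.6 s.
Fraction remaining = e^(−Te/τ) = e^(−0.60/0.6) = 0.3679.
Trapped volume = 645.03 × 0.3679 = 237.31 mL.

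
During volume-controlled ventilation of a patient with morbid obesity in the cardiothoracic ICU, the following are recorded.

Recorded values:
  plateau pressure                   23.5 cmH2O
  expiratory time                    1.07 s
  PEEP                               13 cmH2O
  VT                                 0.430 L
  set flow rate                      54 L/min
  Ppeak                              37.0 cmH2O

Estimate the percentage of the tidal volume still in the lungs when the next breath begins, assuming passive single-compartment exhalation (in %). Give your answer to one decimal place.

Flow: 54 L/min ÷ 60 = 0.9 L/s.
R = (PIP − Pplat)/V̇ = (37.0 − 23.5) / 0.9 = 13.5/0.9 = 15.0 cmH2O·s/L.
C = Vt/(Pplat − PEEP) = 430.0 / (23.5 − 13) = 430.0/10.5 = 40.952 mL/cmH2O.
τ = R × C = 15.0 × 0.04095 L/cmH2O = 0.6143 s.
Fraction remaining at end-expiration = e^(−Te/τ) = e^(−1.07/0.6143) = 0.1752 → 17.52%.

17.5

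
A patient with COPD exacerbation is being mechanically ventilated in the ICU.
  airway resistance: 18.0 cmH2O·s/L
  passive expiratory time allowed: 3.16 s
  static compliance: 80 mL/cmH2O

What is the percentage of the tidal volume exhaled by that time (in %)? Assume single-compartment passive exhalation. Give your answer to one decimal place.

τ = R × C = 18.0 × 80 mL/cmH2O = 18.0 × 0.080 L/cmH2O = 1.44 s.
Passive exhalation: V(t)/V₀ = e^(−t/τ) = e^(−3.16/1.44) = 0.1114.
Fraction exhaled = 1 − 0.1114 = 0.8886 → 88.86%.

88.9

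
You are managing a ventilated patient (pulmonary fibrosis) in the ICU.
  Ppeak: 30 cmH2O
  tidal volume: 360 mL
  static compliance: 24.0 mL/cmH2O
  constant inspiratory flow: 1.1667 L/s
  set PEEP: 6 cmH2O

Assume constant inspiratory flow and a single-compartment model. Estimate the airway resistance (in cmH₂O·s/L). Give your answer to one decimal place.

Equation of motion (constant flow): PIP = Vt/C + R·V̇ + PEEP.
R·V̇ = PIP − Vt/C − PEEP = 30 − 360/24.0 − 6 = 30 − 15.0 − 6 = 9.0 cmH2O.
R = 9.0 / 1.1667 = 7.714 cmH2O·s/L.

7.7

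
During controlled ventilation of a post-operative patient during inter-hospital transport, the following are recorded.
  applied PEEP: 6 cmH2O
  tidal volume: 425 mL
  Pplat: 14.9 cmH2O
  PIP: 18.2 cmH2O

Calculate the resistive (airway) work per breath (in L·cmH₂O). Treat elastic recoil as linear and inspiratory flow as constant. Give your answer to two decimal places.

With constant inspiratory flow the resistive pressure is constant at PIP − Pplat = 18.2 − 14.9 = 3.3 cmH2O, so resistive work = 3.3 × 0.425 = 1.403 L·cmH2O.

1.40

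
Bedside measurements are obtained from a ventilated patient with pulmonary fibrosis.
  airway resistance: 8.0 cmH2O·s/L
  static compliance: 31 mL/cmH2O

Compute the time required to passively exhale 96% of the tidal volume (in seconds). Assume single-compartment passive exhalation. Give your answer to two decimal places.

0.80

τ = R × C = 8.0 × 31 mL/cmH2O = 8.0 × 0.031 L/cmH2O = 0.248 s.
Exhaled fraction f = 1 − e^(−t/τ) → t = −τ·ln(1 − f) = −0.248·ln(0.04) = 0.7983 s.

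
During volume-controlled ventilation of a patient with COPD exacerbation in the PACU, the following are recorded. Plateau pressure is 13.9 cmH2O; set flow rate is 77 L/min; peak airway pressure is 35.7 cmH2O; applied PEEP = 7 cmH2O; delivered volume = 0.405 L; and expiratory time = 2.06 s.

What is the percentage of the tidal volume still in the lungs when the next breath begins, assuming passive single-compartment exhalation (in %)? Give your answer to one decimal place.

Flow: 77 L/min ÷ 60 = 1.2833 L/s.
R = (PIP − Pplat)/V̇ = (35.7 − 13.9) / 1.2833 = 21.8/1.2833 = 16.987 cmH2O·s/L.
C = Vt/(Pplat − PEEP) = 405.0 / (13.9 − 7) = 405.0/6.9 = 58.696 mL/cmH2O.
τ = R × C = 16.987 × 0.0587 L/cmH2O = 0.9971 s.
Fraction remaining at end-expiration = e^(−Te/τ) = e^(−2.06/0.9971) = 0.1267 → 12.67%.

12.7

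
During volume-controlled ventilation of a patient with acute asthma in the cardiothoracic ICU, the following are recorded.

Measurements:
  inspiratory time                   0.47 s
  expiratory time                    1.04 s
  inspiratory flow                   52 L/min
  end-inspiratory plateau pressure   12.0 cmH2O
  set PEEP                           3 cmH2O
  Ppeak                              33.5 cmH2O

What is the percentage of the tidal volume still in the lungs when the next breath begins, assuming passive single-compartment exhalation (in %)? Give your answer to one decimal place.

Flow: 52 L/min ÷ 60 = 0.8667 L/s.
Vt = flow × Ti = 0.8667 L/s × 0.47 s × 1000 mL/L = 407.35 mL.
R = (PIP − Pplat)/V̇ = (33.5 − 12.0) / 0.8667 = 21.5/0.8667 = 24.807 cmH2O·s/L.
C = Vt/(Pplat − PEEP) = 407.35 / (12.0 − 3) = 407.35/9.0 = 45.261 mL/cmH2O.
τ = R × C = 24.807 × 0.04526 L/cmH2O = 1.123 s.
Fraction remaining at end-expiration = e^(−Te/τ) = e^(−1.04/1.123) = 0.3961 → 39.61%.

39.6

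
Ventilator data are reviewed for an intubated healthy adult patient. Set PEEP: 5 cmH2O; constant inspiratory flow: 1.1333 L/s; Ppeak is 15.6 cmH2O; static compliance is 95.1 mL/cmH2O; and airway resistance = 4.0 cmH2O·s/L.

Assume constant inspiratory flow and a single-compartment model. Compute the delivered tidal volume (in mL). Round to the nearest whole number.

Equation of motion (constant flow): PIP = Vt/C + R·V̇ + PEEP.
Vt/C = PIP − R·V̇ − PEEP = 15.6 − 4.533 − 5 = 6.067 cmH2O.
Vt = C × 6.067 = 95.1 × 6.067 = 576.97 mL.

577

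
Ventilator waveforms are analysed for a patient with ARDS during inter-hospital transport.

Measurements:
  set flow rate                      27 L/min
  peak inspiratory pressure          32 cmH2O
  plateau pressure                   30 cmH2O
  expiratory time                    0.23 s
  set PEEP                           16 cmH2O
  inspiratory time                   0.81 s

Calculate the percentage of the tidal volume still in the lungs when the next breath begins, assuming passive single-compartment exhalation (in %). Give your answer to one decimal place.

Flow: 27 L/min ÷ 60 = 0.45 L/s.
Vt = flow × Ti = 0.45 L/s × 0.81 s × 1000 mL/L = 364.5 mL.
R = (PIP − Pplat)/V̇ = (32 − 30) / 0.45 = 2.0/0.45 = 4.444 cmH2O·s/L.
C = Vt/(Pplat − PEEP) = 364.5 / (30 − 16) = 364.5/14.0 = 26.036 mL/cmH2O.
τ = R × C = 4.444 × 0.02604 L/cmH2O = 0.1157 s.
Fraction remaining at end-expiration = e^(−Te/τ) = e^(−0.23/0.1157) = 0.137 → 13.7%.

13.7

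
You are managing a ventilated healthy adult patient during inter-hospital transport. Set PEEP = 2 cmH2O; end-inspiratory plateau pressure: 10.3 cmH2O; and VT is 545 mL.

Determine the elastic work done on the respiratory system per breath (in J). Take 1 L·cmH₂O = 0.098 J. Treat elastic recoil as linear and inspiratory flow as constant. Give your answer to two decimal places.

0.22

Elastic work ≈ ½ × (Pplat − PEEP) × Vt = 0.5 × (10.3 − 2) × 0.545 L = 0.5 × 8.3 × 0.545 = 2.262 L·cmH2O.
× 0.098 J/(L·cmH2O) → 0.2217 J.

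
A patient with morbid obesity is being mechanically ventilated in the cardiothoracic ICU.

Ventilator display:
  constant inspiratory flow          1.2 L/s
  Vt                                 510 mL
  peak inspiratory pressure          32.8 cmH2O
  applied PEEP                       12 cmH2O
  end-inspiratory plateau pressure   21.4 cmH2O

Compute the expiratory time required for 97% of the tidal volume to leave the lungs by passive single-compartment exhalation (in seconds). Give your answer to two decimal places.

R = (PIP − Pplat)/V̇ = (32.8 − 21.4) / 1.2 = 11.4/1.2 = 9.5 cmH2O·s/L.
C = Vt/(Pplat − PEEP) = 510.0 / (21.4 − 12) = 510.0/9.4 = 54.255 mL/cmH2O.
τ = R × C = 9.5 × 0.05426 L/cmH2O = 0.5155 s.
t = −τ·ln(1 − 0.97) = −0.5155·ln(0.03) = 1.808 s.

1.81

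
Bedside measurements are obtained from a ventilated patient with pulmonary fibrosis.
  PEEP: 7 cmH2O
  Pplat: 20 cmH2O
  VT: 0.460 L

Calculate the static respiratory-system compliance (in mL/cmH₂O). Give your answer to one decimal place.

35.4

Cstat = Vt / (Pplat − PEEP) = 460 / (20 − 7) = 460 / 13.0 = 35.385 mL/cmH2O.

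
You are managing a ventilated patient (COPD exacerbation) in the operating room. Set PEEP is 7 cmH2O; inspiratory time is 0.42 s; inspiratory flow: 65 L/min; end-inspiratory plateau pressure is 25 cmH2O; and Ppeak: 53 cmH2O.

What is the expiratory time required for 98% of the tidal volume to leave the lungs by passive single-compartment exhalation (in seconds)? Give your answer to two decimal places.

Flow: 65 L/min ÷ 60 = 1.0833 L/s.
Vt = flow × Ti = 1.0833 L/s × 0.42 s × 1000 mL/L = 454.99 mL.
R = (PIP − Pplat)/V̇ = (53 − 25) / 1.0833 = 28.0/1.0833 = 25.847 cmH2O·s/L.
C = Vt/(Pplat − PEEP) = 454.99 / (25 − 7) = 454.99/18.0 = 25.277 mL/cmH2O.
τ = R × C = 25.847 × 0.02528 L/cmH2O = 0.6534 s.
t = −τ·ln(1 − 0.98) = −0.6534·ln(0.02) = 2.556 s.

2.56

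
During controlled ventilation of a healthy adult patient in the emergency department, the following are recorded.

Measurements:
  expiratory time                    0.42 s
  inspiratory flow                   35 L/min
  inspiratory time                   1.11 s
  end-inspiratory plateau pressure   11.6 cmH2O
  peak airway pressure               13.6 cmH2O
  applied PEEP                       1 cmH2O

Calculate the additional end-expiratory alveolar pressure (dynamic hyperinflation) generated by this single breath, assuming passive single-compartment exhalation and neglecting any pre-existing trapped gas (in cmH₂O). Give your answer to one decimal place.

Flow: 35 L/min ÷ 60 = 0.5833 L/s.
Vt = flow × Ti = 0.5833 L/s × 1.11 s × 1000 mL/L = 647.46 mL.
R = (PIP − Pplat)/V̇ = (13.6 − 11.6) / 0.5833 = 2.0/0.5833 = 3.429 cmH2O·s/L.
C = Vt/(Pplat − PEEP) = 647.46 / (11.6 − 1) = 647.46/10.6 = 61.081 mL/cmH2O.
τ = R × C = 3.429 × 0.06108 L/cmH2O = 0.2094 s.
Fraction remaining = e^(−Te/τ) = e^(−0.42/0.2094) = 0.1346; trapped volume = 647.46 × 0.1346 = 87.148 mL.
Additional alveolar pressure from trapping ≈ V_trapped / C = 87.148 / 61.081 = 1.427 cmH2O.

1.4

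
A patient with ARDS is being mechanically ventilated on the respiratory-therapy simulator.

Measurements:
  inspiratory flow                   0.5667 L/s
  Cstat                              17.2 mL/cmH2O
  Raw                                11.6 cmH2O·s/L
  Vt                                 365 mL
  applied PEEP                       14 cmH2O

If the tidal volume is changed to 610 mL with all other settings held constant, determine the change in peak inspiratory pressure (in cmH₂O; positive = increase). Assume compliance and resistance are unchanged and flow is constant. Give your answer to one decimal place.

14.2

PIP = Vt/C + R·V̇ + PEEP (constant-flow equation of motion).
Only the elastic term changes: ΔPIP = ΔVt / C = (610 − 365) / 17.2 = 14.244 cmH2O.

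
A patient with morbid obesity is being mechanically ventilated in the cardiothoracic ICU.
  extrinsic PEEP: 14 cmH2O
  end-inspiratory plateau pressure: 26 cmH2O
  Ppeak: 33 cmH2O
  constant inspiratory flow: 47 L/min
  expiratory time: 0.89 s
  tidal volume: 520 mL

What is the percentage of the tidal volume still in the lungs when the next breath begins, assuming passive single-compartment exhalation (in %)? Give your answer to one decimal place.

Flow: 47 L/min ÷ 60 = 0.7833 L/s.
R = (PIP − Pplat)/V̇ = (33 − 26) / 0.7833 = 7.0/0.7833 = 8.937 cmH2O·s/L.
C = Vt/(Pplat − PEEP) = 520.0 / (26 − 14) = 520.0/12.0 = 43.333 mL/cmH2O.
τ = R × C = 8.937 × 0.04333 L/cmH2O = 0.3872 s.
Fraction remaining at end-expiration = e^(−Te/τ) = e^(−0.89/0.3872) = 0.1004 → 10.04%.

10.0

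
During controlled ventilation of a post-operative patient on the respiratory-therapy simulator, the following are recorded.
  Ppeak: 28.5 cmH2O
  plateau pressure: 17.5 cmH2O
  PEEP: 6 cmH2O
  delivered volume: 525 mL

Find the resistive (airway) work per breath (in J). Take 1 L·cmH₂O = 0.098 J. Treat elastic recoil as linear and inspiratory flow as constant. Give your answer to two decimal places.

With constant inspiratory flow the resistive pressure is constant at PIP − Pplat = 28.5 − 17.5 = 11.0 cmH2O, so resistive work = 11.0 × 0.525 = 5.775 L·cmH2O.
× 0.098 J/(L·cmH2O) → 0.566 J.

0.57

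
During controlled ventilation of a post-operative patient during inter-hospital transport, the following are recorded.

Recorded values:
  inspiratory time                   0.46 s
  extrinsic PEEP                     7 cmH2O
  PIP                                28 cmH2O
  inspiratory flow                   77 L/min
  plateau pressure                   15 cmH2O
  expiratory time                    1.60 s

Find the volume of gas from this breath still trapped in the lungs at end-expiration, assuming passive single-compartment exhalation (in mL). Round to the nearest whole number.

69

Flow: 77 L/min ÷ 60 = 1.2833 L/s.
Vt = flow × Ti = 1.2833 L/s × 0.46 s × 1000 mL/L = 590.32 mL.
R = (PIP − Pplat)/V̇ = (28 − 15) / 1.2833 = 13.0/1.2833 = 10.13 cmH2O·s/L.
C = Vt/(Pplat − PEEP) = 590.32 / (15 − 7) = 590.32/8.0 = 73.79 mL/cmH2O.
τ = R × C = 10.13 × 0.07379 L/cmH2O = 0.7475 s.
Fraction remaining = e^(−Te/τ) = e^(−1.60/0.7475) = 0.1176.
Trapped volume = 590.32 × 0.1176 = 69.422 mL.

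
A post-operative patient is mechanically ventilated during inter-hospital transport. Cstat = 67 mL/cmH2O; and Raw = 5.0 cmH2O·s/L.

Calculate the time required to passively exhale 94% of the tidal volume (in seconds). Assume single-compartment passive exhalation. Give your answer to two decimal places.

0.94

τ = R × C = 5.0 × 67 mL/cmH2O = 5.0 × 0.067 L/cmH2O = 0.335 s.
Exhaled fraction f = 1 − e^(−t/τ) → t = −τ·ln(1 − f) = −0.335·ln(0.06) = 0.9425 s.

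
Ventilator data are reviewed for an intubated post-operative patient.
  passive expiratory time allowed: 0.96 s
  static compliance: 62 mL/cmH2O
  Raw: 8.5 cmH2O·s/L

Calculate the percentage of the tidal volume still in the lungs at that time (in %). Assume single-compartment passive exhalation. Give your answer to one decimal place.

τ = R × C = 8.5 × 62 mL/cmH2O = 8.5 × 0.062 L/cmH2O = 0.527 s.
Passive exhalation: V(t)/V₀ = e^(−t/τ) = e^(−0.96/0.527) = 0.1618.
Fraction remaining = 0.1618 → 16.18%.

16.2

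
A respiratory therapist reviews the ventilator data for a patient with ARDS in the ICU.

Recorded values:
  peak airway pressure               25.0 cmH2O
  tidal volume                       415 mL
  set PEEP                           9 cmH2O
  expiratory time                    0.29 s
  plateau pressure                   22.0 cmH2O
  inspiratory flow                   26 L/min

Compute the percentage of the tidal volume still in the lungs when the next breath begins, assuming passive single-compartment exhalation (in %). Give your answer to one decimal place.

26.9

Flow: 26 L/min ÷ 60 = 0.4333 L/s.
R = (PIP − Pplat)/V̇ = (25.0 − 22.0) / 0.4333 = 3.0/0.4333 = 6.924 cmH2O·s/L.
C = Vt/(Pplat − PEEP) = 415.0 / (22.0 − 9) = 415.0/13.0 = 31.923 mL/cmH2O.
τ = R × C = 6.924 × 0.03192 L/cmH2O = 0.221 s.
Fraction remaining at end-expiration = e^(−Te/τ) = e^(−0.29/0.221) = 0.2692 → 26.92%.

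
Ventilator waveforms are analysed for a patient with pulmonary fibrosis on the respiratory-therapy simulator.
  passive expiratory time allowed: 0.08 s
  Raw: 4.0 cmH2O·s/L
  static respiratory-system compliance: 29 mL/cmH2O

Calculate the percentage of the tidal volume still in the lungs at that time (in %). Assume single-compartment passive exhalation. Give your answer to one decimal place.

τ = R × C = 4.0 × 29 mL/cmH2O = 4.0 × 0.029 L/cmH2O = 0.116 s.
Passive exhalation: V(t)/V₀ = e^(−t/τ) = e^(−0.08/0.116) = 0.5017.
Fraction remaining = 0.5017 → 50.17%.

50.2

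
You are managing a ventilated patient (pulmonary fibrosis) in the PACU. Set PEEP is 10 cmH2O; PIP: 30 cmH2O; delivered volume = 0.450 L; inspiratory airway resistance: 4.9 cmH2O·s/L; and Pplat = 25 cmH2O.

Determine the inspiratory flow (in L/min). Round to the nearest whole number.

flow = (PIP − Pplat) / Raw = (30 − 25) / 4.9 = 1.02 L/s × 60 = 61.2 L/min.

61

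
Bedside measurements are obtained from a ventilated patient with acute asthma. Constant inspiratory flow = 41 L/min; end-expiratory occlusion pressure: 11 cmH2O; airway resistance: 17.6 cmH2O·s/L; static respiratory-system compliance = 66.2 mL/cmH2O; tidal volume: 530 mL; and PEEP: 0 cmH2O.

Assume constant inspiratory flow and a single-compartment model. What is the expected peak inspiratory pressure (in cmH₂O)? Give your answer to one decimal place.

Flow: 41 L/min ÷ 60 = 0.6833 L/s.
Total PEEP = 11 cmH2O (set 0 + intrinsic 11); this is the baseline alveolar pressure.
Equation of motion (constant flow): PIP = Vt/C + R·V̇ + PEEP.
PIP = 530/66.2 + 17.6×0.6833 + 11 = 8.006 + 12.026 + 11 = 31.032 cmH2O.

31.0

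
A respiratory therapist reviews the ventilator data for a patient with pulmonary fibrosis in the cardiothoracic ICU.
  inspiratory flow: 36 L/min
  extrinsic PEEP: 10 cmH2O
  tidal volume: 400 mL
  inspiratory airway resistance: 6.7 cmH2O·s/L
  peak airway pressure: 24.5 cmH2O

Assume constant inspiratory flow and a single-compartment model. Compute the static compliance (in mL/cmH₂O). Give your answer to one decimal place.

Flow: 36 L/min ÷ 60 = 0.6 L/s.
Equation of motion (constant flow): PIP = Vt/C + R·V̇ + PEEP.
Vt/C = PIP − R·V̇ − PEEP = 24.5 − 6.7×0.6 − 10 = 24.5 − 4.02 − 10 = 10.48 cmH2O.
C = Vt / 10.48 = 400 / 10.48 = 38.168 mL/cmH2O.

38.2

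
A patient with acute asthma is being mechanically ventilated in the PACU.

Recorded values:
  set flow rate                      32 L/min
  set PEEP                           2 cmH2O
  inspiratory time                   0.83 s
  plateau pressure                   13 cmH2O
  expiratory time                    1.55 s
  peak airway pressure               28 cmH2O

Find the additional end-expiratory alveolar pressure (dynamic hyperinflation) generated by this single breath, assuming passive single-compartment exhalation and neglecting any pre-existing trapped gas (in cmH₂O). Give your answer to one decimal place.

Flow: 32 L/min ÷ 60 = 0.5333 L/s.
Vt = flow × Ti = 0.5333 L/s × 0.83 s × 1000 mL/L = 442.64 mL.
R = (PIP − Pplat)/V̇ = (28 − 13) / 0.5333 = 15.0/0.5333 = 28.127 cmH2O·s/L.
C = Vt/(Pplat − PEEP) = 442.64 / (13 − 2) = 442.64/11.0 = 40.24 mL/cmH2O.
τ = R × C = 28.127 × 0.04024 L/cmH2O = 1.132 s.
Fraction remaining = e^(−Te/τ) = e^(−1.55/1.132) = 0.2543; trapped volume = 442.64 × 0.2543 = 112.56 mL.
Additional alveolar pressure from trapping ≈ V_trapped / C = 112.56 / 40.24 = 2.797 cmH2O.

2.8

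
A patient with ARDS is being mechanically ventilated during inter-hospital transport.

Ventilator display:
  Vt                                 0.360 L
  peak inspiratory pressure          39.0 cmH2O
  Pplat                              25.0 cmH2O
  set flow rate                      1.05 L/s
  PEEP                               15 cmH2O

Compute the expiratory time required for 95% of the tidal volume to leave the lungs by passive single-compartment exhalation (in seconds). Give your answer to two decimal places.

R = (PIP − Pplat)/V̇ = (39.0 − 25.0) / 1.05 = 14.0/1.05 = 13.333 cmH2O·s/L.
C = Vt/(Pplat − PEEP) = 360.0 / (25.0 − 15) = 360.0/10.0 = 36.0 mL/cmH2O.
τ = R × C = 13.333 × 0.036 L/cmH2O = 0.48 s.
t = −τ·ln(1 − 0.95) = −0.48·ln(0.05) = 1.438 s.

1.44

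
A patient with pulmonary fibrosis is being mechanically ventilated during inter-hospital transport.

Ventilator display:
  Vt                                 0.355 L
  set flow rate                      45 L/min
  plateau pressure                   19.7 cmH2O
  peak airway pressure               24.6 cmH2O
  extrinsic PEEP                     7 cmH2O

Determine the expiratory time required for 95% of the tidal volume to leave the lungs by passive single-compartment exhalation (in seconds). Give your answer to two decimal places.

Flow: 45 L/min ÷ 60 = 0.75 L/s.
R = (PIP − Pplat)/V̇ = (24.6 − 19.7) / 0.75 = 4.9/0.75 = 6.533 cmH2O·s/L.
C = Vt/(Pplat − PEEP) = 355.0 / (19.7 − 7) = 355.0/12.7 = 27.953 mL/cmH2O.
τ = R × C = 6.533 × 0.02795 L/cmH2O = 0.1826 s.
t = −τ·ln(1 − 0.95) = −0.1826·ln(0.05) = 0.547 s.

0.55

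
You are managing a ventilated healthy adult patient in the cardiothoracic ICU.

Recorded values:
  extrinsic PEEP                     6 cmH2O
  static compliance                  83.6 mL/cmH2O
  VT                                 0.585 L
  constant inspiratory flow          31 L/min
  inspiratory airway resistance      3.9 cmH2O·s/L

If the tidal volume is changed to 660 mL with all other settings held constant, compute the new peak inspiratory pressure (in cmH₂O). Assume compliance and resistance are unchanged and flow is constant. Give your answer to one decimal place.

15.9

Flow: 31 L/min ÷ 60 = 0.5167 L/s.
PIP = Vt/C + R·V̇ + PEEP (constant-flow equation of motion).
Only the elastic term changes: ΔPIP = ΔVt / C = (660 − 585) / 83.6 = 0.8971 cmH2O.
Original PIP = 585/83.6 + 3.9×0.5167 + 6 = 15.013 cmH2O; new PIP = 15.013 + (0.8971) = 15.91 cmH2O.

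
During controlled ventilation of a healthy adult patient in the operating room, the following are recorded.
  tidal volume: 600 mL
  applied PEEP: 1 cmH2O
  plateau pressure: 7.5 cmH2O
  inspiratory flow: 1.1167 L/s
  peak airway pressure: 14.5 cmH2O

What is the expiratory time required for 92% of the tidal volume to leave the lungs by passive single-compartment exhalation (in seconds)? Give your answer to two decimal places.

R = (PIP − Pplat)/V̇ = (14.5 − 7.5) / 1.1167 = 7.0/1.1167 = 6.268 cmH2O·s/L.
C = Vt/(Pplat − PEEP) = 600.0 / (7.5 − 1) = 600.0/6.5 = 92.308 mL/cmH2O.
τ = R × C = 6.268 × 0.09231 L/cmH2O = 0.5786 s.
t = −τ·ln(1 − 0.92) = −0.5786·ln(0.08) = 1.461 s.

1.46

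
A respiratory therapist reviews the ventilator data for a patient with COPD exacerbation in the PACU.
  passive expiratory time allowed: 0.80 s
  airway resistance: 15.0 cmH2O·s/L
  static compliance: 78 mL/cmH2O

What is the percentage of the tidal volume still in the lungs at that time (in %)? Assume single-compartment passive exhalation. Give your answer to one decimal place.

τ = R × C = 15.0 × 78 mL/cmH2O = 15.0 × 0.078 L/cmH2O = 1.17 s.
Passive exhalation: V(t)/V₀ = e^(−t/τ) = e^(−0.80/1.17) = 0.5047.
Fraction remaining = 0.5047 → 50.47%.

50.5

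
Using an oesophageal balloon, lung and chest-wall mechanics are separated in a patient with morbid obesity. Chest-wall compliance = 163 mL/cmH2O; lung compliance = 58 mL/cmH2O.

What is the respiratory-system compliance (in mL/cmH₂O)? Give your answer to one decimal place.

42.8

Lung and chest wall are elastances in series: 1/Crs = 1/CL + 1/Ccw.
1/Crs = 1/58 + 1/163 = 0.02338.
Crs = 42.772 mL/cmH2O.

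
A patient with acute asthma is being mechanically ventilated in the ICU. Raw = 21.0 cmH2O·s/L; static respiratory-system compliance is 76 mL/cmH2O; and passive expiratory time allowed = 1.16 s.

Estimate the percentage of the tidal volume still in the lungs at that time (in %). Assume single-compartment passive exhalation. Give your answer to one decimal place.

48.3

τ = R × C = 21.0 × 76 mL/cmH2O = 21.0 × 0.076 L/cmH2O = 1.596 s.
Passive exhalation: V(t)/V₀ = e^(−t/τ) = e^(−1.16/1.596) = 0.4834.
Fraction remaining = 0.4834 → 48.34%.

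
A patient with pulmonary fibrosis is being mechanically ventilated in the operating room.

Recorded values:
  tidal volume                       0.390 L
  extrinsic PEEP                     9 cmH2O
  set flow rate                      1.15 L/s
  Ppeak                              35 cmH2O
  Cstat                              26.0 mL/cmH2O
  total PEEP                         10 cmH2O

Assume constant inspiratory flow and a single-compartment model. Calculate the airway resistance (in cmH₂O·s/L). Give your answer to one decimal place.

8.7

Total PEEP = 10 cmH2O (set 9 + intrinsic 1); this is the baseline alveolar pressure.
Equation of motion (constant flow): PIP = Vt/C + R·V̇ + PEEP.
R·V̇ = PIP − Vt/C − PEEP = 35 − 390/26.0 − 10 = 35 − 15.0 − 10 = 10.0 cmH2O.
R = 10.0 / 1.15 = 8.696 cmH2O·s/L.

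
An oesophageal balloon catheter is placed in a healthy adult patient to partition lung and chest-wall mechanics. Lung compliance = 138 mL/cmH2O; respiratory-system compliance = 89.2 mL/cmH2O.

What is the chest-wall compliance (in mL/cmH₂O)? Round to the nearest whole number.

252

1/Ccw = 1/Crs − 1/CL.
1/Ccw = 1/89.2 − 1/138 = 0.003964.
Ccw = 252.27 mL/cmH2O.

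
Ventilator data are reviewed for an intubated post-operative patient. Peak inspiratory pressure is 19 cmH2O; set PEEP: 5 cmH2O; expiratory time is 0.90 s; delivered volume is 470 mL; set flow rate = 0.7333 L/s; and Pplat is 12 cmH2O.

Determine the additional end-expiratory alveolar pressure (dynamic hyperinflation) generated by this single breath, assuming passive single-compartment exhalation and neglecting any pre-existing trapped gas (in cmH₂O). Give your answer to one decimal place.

R = (PIP − Pplat)/V̇ = (19 − 12) / 0.7333 = 7.0/0.7333 = 9.546 cmH2O·s/L.
C = Vt/(Pplat − PEEP) = 470.0 / (12 − 5) = 470.0/7.0 = 67.143 mL/cmH2O.
τ = R × C = 9.546 × 0.06714 L/cmH2O = 0.6409 s.
Fraction remaining = e^(−Te/τ) = e^(−0.90/0.6409) = 0.2455; trapped volume = 470.0 × 0.2455 = 115.39 mL.
Additional alveolar pressure from trapping ≈ V_trapped / C = 115.39 / 67.143 = 1.719 cmH2O.

1.7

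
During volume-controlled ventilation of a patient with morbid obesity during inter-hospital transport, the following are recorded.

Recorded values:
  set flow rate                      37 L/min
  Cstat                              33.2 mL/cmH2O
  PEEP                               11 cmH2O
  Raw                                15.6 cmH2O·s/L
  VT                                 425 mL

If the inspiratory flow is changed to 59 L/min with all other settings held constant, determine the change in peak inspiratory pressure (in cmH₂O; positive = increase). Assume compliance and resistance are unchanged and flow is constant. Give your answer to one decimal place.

5.7

Flow: 37 L/min ÷ 60 = 0.6167 L/s.
New flow: 59 L/min ÷ 60 = 0.9833 L/s.
PIP = Vt/C + R·V̇ + PEEP (constant-flow equation of motion).
Only the resistive term changes: ΔPIP = R × ΔV̇ = 15.6 × (0.9833 − 0.6167) = 15.6 × 0.3666 = 5.719 cmH2O.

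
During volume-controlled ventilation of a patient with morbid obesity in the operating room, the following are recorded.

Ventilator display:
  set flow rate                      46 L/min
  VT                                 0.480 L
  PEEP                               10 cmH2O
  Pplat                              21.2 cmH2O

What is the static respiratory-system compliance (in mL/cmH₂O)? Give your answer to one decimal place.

42.9

Cstat = Vt / (Pplat − PEEP) = 480 / (21.2 − 10) = 480 / 11.2 = 42.857 mL/cmH2O.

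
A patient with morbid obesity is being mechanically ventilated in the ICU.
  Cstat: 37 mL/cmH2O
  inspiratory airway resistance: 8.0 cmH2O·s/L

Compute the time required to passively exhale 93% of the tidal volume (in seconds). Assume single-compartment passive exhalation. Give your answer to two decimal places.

0.79

τ = R × C = 8.0 × 37 mL/cmH2O = 8.0 × 0.037 L/cmH2O = 0.296 s.
Exhaled fraction f = 1 − e^(−t/τ) → t = −τ·ln(1 − f) = −0.296·ln(0.07) = 0.7871 s.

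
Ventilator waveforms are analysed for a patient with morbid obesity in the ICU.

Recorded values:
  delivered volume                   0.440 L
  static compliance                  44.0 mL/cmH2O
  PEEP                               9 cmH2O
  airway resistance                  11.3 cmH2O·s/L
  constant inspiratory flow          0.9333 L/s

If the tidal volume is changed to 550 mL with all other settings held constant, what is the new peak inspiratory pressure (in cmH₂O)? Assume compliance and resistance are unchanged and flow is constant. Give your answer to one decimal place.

32.0

PIP = Vt/C + R·V̇ + PEEP (constant-flow equation of motion).
Only the elastic term changes: ΔPIP = ΔVt / C = (550 − 440) / 44.0 = 2.5 cmH2O.
Original PIP = 440/44.0 + 11.3×0.9333 + 9 = 29.546 cmH2O; new PIP = 29.546 + (2.5) = 32.046 cmH2O.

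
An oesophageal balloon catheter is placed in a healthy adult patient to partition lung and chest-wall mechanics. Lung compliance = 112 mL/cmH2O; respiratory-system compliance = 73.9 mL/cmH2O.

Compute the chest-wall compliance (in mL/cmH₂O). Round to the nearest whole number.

1/Ccw = 1/Crs − 1/CL.
1/Ccw = 1/73.9 − 1/112 = 0.004603.
Ccw = 217.25 mL/cmH2O.

217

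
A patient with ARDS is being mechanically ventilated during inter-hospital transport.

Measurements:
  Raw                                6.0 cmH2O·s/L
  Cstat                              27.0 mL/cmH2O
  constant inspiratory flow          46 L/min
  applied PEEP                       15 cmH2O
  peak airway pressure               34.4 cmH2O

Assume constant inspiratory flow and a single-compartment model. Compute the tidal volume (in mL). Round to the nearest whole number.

400

Flow: 46 L/min ÷ 60 = 0.7667 L/s.
Equation of motion (constant flow): PIP = Vt/C + R·V̇ + PEEP.
Vt/C = PIP − R·V̇ − PEEP = 34.4 − 4.6 − 15 = 14.8 cmH2O.
Vt = C × 14.8 = 27.0 × 14.8 = 399.6 mL.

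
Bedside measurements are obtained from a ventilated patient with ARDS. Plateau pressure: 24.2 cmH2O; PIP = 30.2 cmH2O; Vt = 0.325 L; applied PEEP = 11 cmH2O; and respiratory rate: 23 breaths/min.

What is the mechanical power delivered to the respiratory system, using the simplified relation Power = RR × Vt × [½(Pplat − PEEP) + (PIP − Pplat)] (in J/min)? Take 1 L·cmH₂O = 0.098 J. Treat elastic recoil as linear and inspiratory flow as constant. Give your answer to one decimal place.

Per-breath work = Vt × [½(Pplat−PEEP) + (PIP−Pplat)] = 0.325 × [0.5×13.2 + 6.0] = 0.325 × 12.6 = 4.095 L·cmH2O.
Power = 23 × 4.095 = 94.185 L·cmH2O/min.
× 0.098 J/(L·cmH2O) → 9.23 J/min.

9.2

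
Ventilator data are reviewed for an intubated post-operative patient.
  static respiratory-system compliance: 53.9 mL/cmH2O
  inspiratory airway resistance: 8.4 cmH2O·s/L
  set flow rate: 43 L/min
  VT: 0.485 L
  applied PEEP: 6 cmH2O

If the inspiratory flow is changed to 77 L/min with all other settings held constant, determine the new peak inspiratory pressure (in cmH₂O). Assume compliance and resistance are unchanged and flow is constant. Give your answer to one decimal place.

25.8

Flow: 43 L/min ÷ 60 = 0.7167 L/s.
New flow: 77 L/min ÷ 60 = 1.2833 L/s.
PIP = Vt/C + R·V̇ + PEEP (constant-flow equation of motion).
Only the resistive term changes: ΔPIP = R × ΔV̇ = 8.4 × (1.2833 − 0.7167) = 8.4 × 0.5666 = 4.759 cmH2O.
Original PIP = 485/53.9 + 8.4×0.7167 + 6 = 21.018 cmH2O; new PIP = 21.018 + (4.759) = 25.777 cmH2O.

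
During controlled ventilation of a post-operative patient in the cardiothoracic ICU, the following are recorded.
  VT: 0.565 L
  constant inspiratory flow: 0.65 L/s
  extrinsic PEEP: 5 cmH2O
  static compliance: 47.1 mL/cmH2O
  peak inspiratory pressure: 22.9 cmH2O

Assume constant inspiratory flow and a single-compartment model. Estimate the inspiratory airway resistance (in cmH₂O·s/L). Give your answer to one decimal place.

9.1

Equation of motion (constant flow): PIP = Vt/C + R·V̇ + PEEP.
R·V̇ = PIP − Vt/C − PEEP = 22.9 − 565/47.1 − 5 = 22.9 − 11.996 − 5 = 5.904 cmH2O.
R = 5.904 / 0.65 = 9.083 cmH2O·s/L.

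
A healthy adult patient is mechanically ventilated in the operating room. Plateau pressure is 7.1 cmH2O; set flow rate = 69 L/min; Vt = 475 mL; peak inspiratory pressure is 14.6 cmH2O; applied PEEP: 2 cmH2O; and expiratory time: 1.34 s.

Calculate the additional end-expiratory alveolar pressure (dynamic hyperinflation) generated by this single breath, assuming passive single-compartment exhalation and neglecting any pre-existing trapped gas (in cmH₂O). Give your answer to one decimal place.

Flow: 69 L/min ÷ 60 = 1.15 L/s.
R = (PIP − Pplat)/V̇ = (14.6 − 7.1) / 1.15 = 7.5/1.15 = 6.522 cmH2O·s/L.
C = Vt/(Pplat − PEEP) = 475.0 / (7.1 − 2) = 475.0/5.1 = 93.137 mL/cmH2O.
τ = R × C = 6.522 × 0.09314 L/cmH2O = 0.6075 s.
Fraction remaining = e^(−Te/τ) = e^(−1.34/0.6075) = 0.1102; trapped volume = 475.0 × 0.1102 = 52.345 mL.
Additional alveolar pressure from trapping ≈ V_trapped / C = 52.345 / 93.137 = 0.562 cmH2O.

0.6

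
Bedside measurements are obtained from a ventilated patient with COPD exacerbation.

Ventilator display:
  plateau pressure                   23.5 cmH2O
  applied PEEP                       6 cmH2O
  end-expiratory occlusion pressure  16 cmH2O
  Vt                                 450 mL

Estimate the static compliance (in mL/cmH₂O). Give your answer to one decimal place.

60.0

End-expiratory occlusion gives total PEEP = 16 cmH2O (intrinsic PEEP = 16 − 6 = 10). Use total PEEP for the elastic gradient.
Cstat = Vt / (Pplat − PEEPtotal) = 450 / (23.5 − 16) = 450 / 7.5 = 60.0 mL/cmH2O.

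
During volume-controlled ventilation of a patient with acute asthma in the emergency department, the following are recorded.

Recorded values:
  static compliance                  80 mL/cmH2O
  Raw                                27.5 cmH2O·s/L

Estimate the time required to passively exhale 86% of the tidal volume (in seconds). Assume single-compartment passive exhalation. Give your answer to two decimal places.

τ = R × C = 27.5 × 80 mL/cmH2O = 27.5 × 0.080 L/cmH2O = 2.2 s.
Exhaled fraction f = 1 − e^(−t/τ) → t = −τ·ln(1 − f) = −2.2·ln(0.14) = 4.325 s.

4.33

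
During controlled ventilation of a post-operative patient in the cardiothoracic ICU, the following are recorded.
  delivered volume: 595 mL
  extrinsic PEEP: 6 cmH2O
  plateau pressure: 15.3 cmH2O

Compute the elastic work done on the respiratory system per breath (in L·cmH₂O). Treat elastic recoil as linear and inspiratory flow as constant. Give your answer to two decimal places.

2.77

Elastic work ≈ ½ × (Pplat − PEEP) × Vt = 0.5 × (15.3 − 6) × 0.595 L = 0.5 × 9.3 × 0.595 = 2.767 L·cmH2O.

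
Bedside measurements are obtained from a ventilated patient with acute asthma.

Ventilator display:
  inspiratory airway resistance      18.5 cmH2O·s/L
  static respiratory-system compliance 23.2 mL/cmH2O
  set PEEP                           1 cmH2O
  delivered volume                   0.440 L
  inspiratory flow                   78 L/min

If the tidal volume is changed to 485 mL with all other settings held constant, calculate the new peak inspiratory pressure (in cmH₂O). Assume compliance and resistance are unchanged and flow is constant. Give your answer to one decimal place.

46.0

Flow: 78 L/min ÷ 60 = 1.3 L/s.
PIP = Vt/C + R·V̇ + PEEP (constant-flow equation of motion).
Only the elastic term changes: ΔPIP = ΔVt / C = (485 − 440) / 23.2 = 1.94 cmH2O.
Original PIP = 440/23.2 + 18.5×1.3 + 1 = 44.016 cmH2O; new PIP = 44.016 + (1.94) = 45.956 cmH2O.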